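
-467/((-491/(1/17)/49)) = 22883/8347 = 2.74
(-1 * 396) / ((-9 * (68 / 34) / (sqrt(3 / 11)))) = 2 * sqrt(33) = 11.49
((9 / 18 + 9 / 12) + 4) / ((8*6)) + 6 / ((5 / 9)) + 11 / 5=839 / 64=13.11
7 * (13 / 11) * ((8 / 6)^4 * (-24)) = -186368 / 297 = -627.50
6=6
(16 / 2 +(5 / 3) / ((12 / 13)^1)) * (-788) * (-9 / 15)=69541 / 15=4636.07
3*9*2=54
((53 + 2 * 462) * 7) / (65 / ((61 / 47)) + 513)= 417179 / 34348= 12.15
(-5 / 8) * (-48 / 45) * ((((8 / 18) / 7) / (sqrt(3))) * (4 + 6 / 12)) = 4 * sqrt(3) / 63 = 0.11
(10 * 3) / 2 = 15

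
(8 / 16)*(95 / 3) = 95 / 6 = 15.83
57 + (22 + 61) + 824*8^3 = 422028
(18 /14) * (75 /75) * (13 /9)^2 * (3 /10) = 169 /210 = 0.80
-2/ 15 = -0.13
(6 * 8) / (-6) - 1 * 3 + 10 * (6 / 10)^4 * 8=-79 / 125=-0.63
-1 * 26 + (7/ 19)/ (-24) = -11863/ 456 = -26.02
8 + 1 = 9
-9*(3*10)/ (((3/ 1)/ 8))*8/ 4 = -1440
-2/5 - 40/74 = -174/185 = -0.94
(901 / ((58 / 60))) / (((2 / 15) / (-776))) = -157314600 / 29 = -5424641.38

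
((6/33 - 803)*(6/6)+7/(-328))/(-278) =2896645/1003024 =2.89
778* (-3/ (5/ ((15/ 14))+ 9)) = -7002/ 41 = -170.78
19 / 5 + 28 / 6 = 8.47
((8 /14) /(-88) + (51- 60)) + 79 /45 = -50249 /6930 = -7.25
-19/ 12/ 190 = -1/ 120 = -0.01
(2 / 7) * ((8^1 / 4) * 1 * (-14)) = -8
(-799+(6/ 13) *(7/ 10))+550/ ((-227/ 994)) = -47319978/ 14755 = -3207.05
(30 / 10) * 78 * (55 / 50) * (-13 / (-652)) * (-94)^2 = 36958779 / 815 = 45348.20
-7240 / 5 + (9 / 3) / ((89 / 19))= -128815 / 89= -1447.36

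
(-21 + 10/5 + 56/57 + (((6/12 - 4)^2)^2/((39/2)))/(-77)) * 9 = -3544215/21736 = -163.06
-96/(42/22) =-352/7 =-50.29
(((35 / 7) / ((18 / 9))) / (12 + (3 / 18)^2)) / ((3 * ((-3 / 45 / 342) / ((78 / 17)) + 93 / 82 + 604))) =492172200 / 4298682310709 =0.00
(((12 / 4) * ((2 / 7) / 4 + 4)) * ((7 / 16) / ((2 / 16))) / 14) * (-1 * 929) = -158859 / 56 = -2836.77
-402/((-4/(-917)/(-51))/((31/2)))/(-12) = -97135059/16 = -6070941.19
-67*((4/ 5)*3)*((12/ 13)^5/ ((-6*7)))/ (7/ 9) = 300091392/ 90966785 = 3.30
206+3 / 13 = 2681 / 13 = 206.23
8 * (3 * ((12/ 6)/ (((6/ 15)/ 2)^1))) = 240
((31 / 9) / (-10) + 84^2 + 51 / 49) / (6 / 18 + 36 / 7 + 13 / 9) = 31120031 / 30520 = 1019.66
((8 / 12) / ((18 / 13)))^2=169 / 729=0.23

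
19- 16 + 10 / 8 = 17 / 4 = 4.25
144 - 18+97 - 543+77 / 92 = -29363 / 92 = -319.16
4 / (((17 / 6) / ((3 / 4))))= 18 / 17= 1.06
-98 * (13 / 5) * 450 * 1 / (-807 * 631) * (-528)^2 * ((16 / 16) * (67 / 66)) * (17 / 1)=183881617920 / 169739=1083319.79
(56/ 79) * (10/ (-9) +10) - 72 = -46712/ 711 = -65.70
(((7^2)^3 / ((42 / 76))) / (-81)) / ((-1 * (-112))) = -45619 / 1944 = -23.47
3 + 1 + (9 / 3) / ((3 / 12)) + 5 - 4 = 17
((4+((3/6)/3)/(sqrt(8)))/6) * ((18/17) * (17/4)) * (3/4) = 3 * sqrt(2)/128+9/4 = 2.28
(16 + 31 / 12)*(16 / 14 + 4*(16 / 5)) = 27206 / 105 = 259.10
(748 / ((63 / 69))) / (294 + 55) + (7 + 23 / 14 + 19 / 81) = 4442399 / 395766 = 11.22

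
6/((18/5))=5/3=1.67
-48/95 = -0.51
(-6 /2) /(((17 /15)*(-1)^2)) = -2.65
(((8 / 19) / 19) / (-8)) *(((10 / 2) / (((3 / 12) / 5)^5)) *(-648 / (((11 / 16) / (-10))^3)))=-42467328000000000 / 480491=-88383191360.50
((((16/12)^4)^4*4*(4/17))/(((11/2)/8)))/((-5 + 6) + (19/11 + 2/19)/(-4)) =83562883710976/331502798421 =252.07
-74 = -74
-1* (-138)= 138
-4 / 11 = -0.36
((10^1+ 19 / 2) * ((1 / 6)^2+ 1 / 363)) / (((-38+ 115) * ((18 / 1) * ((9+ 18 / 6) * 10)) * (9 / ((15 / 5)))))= 247 / 206997120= 0.00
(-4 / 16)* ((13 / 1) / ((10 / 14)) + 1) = -24 / 5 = -4.80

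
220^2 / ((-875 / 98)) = -27104 / 5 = -5420.80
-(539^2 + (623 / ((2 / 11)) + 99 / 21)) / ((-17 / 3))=12345993 / 238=51873.92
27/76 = 0.36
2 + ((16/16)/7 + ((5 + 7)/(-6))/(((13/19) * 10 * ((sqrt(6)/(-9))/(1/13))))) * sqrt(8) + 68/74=114 * sqrt(3)/845 + 2 * sqrt(2)/7 + 108/37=3.56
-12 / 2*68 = -408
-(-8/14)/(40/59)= 59/70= 0.84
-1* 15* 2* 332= -9960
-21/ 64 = -0.33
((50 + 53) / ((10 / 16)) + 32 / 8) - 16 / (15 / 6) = 812 / 5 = 162.40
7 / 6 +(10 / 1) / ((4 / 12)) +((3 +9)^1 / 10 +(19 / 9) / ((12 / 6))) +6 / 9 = 1534 / 45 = 34.09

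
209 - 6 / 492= 17137 / 82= 208.99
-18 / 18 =-1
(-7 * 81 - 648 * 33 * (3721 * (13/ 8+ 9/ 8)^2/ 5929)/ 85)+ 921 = -6997413/ 8330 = -840.03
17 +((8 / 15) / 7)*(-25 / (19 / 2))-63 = -18434 / 399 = -46.20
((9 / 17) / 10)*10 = 9 / 17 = 0.53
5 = 5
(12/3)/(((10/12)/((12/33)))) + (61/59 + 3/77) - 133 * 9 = -27125837/22715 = -1194.18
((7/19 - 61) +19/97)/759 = -111383/1398837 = -0.08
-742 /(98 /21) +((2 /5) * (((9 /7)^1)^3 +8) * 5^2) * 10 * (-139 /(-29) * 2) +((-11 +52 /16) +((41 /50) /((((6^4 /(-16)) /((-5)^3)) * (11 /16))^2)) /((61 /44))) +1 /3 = 1671580108468757 /175163924628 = 9542.95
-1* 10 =-10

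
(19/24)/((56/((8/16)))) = 19/2688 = 0.01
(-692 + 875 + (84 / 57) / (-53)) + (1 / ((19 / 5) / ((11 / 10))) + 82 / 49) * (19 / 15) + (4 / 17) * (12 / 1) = 947621267 / 5032986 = 188.28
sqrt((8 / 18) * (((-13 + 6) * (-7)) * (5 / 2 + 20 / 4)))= 7 * sqrt(30) / 3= 12.78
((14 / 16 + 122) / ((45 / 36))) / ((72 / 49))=48167 / 720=66.90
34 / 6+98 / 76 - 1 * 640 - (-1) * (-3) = -72509 / 114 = -636.04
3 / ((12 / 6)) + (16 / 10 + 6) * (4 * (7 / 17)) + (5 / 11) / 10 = 13149 / 935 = 14.06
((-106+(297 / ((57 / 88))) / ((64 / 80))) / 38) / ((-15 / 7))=-31066 / 5415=-5.74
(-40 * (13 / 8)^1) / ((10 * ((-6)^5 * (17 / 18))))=13 / 14688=0.00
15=15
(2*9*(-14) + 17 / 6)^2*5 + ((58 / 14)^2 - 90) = 547452641 / 1764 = 310347.30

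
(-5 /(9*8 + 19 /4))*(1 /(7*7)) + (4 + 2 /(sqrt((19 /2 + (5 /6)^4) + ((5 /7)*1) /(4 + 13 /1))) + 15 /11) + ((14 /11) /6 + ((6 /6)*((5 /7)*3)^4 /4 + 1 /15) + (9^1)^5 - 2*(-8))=72*sqrt(183971977) /1545983 + 28739877219343 /486490620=59076.54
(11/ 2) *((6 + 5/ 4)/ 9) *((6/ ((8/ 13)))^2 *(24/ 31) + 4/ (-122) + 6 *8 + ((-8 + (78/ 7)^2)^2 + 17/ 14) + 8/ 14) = 4930647055279/ 81725238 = 60332.00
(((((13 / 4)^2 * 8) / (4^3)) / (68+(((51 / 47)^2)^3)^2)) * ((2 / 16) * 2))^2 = 385586659396697340851063194507866864859207441 / 17672379206868634398495778888037123739302788071424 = 0.00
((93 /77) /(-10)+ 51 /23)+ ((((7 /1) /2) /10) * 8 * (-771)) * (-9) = 344128263 /17710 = 19431.30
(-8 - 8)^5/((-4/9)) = 2359296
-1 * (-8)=8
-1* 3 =-3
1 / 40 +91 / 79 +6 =7.18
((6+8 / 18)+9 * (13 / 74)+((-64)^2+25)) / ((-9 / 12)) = -5499862 / 999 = -5505.37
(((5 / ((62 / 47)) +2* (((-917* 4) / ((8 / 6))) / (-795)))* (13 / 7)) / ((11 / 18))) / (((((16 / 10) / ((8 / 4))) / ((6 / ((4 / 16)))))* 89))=123540066 / 11259479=10.97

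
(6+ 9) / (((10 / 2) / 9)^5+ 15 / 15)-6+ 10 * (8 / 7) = 19.67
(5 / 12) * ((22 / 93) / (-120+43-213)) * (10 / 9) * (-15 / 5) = 55 / 48546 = 0.00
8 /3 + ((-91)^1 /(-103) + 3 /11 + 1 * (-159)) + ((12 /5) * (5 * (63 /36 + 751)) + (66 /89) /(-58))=77883421153 /8772819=8877.81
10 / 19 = 0.53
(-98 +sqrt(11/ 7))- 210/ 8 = -497/ 4 +sqrt(77)/ 7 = -123.00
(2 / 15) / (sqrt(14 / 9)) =sqrt(14) / 35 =0.11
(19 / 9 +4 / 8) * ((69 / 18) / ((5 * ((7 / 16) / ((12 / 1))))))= 17296 / 315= 54.91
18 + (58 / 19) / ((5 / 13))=2464 / 95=25.94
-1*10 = -10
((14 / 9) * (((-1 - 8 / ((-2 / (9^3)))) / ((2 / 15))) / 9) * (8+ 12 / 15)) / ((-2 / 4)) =-1795640 / 27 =-66505.19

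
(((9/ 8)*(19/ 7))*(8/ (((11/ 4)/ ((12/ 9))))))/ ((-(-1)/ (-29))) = -26448/ 77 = -343.48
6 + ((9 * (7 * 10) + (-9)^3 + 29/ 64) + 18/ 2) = -5347/ 64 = -83.55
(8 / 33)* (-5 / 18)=-20 / 297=-0.07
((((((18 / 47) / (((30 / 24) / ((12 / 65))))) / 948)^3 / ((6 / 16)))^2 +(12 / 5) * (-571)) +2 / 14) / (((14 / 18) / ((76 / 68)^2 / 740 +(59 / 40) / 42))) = -58750463947232733946419789688239444360709893171 / 906011134667525363246731374657223027343750000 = -64.85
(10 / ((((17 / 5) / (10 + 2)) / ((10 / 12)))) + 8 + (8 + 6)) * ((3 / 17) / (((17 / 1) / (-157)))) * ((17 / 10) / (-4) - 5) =44664459 / 98260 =454.55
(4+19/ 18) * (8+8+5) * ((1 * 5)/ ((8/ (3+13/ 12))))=156065/ 576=270.95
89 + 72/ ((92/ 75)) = 3397/ 23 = 147.70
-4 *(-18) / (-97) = -72 / 97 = -0.74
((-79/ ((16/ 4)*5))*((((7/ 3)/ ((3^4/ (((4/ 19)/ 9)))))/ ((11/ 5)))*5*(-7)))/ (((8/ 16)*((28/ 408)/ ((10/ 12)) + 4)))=3290350/ 158607801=0.02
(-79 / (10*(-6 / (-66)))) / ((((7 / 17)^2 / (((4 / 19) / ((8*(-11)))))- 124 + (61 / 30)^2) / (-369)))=-8340392610 / 49610831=-168.12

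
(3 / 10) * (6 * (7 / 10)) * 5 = 63 / 10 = 6.30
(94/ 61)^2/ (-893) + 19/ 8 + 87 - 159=-39380847/ 565592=-69.63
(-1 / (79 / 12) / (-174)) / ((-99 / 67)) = -134 / 226809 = -0.00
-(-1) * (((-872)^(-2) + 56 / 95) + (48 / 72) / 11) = 1549665727 / 2383803840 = 0.65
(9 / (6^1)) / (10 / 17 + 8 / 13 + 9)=663 / 4510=0.15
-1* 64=-64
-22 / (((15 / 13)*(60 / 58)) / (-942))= 1302158 / 75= 17362.11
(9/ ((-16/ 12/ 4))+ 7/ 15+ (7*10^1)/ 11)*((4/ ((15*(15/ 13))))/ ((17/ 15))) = -173056/ 42075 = -4.11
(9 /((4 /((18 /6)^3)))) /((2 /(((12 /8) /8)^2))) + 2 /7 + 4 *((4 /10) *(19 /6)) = 6.42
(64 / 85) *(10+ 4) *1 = 896 / 85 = 10.54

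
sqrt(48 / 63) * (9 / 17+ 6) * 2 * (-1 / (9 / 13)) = -3848 * sqrt(21) / 1071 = -16.46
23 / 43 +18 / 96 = 497 / 688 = 0.72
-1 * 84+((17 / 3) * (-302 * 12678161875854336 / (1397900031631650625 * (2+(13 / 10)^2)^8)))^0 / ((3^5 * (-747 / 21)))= -5082595 / 60507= -84.00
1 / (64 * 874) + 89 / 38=131009 / 55936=2.34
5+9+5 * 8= 54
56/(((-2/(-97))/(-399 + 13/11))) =-11885216/11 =-1080474.18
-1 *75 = -75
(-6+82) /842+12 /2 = 2564 /421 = 6.09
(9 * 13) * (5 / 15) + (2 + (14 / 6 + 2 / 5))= 656 / 15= 43.73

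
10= 10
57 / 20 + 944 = 946.85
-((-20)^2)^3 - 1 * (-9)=-63999991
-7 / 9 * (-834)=1946 / 3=648.67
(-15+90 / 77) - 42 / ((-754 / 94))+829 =23815534 / 29029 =820.40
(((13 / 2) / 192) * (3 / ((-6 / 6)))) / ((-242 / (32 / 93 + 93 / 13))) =9065 / 2880768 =0.00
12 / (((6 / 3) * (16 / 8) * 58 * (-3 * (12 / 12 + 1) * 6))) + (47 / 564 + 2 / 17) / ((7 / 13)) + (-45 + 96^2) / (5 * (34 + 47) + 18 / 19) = 543315593 / 23660056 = 22.96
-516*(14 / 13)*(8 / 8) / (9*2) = -1204 / 39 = -30.87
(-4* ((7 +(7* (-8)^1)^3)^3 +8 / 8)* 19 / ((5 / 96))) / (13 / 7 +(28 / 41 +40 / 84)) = 4859932599512064359424 / 1855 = 2619909757149360840.66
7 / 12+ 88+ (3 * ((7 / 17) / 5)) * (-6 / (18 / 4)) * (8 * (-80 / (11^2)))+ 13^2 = 6401195 / 24684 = 259.33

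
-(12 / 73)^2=-144 / 5329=-0.03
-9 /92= -0.10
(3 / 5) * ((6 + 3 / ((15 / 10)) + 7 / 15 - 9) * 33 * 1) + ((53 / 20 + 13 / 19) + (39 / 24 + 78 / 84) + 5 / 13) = -1482653 / 345800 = -4.29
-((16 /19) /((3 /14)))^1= -3.93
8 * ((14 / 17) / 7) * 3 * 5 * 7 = 1680 / 17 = 98.82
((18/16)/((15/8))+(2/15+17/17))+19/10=109/30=3.63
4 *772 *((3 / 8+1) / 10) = 2123 / 5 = 424.60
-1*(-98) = 98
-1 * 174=-174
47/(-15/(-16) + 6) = 752/111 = 6.77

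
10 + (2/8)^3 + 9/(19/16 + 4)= 62419/5312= 11.75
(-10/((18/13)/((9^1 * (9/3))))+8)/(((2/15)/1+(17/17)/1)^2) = -2475/17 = -145.59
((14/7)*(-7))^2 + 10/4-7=383/2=191.50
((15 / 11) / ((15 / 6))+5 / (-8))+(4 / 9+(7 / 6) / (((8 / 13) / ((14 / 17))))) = 12967 / 6732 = 1.93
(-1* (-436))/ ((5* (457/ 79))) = 34444/ 2285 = 15.07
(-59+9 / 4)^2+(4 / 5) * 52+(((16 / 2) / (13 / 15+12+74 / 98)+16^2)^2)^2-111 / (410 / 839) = 558030762983872484413367821 / 128741107885865680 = 4334518881.71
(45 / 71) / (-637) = -45 / 45227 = -0.00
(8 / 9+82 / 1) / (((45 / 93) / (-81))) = -69378 / 5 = -13875.60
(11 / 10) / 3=0.37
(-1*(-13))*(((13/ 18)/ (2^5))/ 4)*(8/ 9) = 169/ 2592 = 0.07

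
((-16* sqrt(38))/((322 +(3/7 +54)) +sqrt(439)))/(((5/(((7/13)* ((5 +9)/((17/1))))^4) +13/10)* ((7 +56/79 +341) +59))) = -173423661443200* sqrt(38)/216597079723125892167 +14281948589440* sqrt(16682)/6714509471416902657177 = -0.00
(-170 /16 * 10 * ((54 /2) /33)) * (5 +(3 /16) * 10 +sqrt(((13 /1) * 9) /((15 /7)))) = -765 * sqrt(1365) /44 - 19125 /32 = -1240.01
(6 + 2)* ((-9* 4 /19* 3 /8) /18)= -6 /19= -0.32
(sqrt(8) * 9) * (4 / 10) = 36 * sqrt(2) / 5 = 10.18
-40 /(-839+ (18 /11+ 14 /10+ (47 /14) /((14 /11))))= 431200 /8983253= 0.05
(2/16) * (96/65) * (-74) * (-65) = 888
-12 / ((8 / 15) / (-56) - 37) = 630 / 1943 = 0.32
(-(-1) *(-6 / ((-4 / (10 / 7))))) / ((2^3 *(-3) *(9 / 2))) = -5 / 252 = -0.02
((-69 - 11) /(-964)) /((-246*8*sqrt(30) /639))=-71*sqrt(30) /79048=-0.00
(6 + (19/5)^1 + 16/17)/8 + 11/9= 15697/6120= 2.56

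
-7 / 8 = -0.88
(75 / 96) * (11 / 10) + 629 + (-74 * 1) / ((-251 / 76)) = 10477997 / 16064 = 652.27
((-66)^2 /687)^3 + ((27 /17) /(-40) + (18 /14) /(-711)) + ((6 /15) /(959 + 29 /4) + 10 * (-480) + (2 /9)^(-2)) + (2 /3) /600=-710786541584911023307 /157084197876534600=-4524.88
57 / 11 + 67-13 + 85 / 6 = 4841 / 66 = 73.35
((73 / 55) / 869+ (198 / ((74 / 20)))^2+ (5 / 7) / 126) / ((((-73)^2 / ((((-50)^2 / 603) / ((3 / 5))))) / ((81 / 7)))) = 206582027721511250 / 4807859938895937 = 42.97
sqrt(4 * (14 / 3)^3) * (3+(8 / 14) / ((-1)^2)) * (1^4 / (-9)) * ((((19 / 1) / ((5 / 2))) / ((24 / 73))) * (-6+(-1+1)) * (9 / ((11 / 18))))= 16343.25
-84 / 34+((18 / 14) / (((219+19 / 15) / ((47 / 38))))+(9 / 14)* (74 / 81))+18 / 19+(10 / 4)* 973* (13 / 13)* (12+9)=6868744374265 / 134466192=51081.57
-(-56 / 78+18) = -674 / 39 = -17.28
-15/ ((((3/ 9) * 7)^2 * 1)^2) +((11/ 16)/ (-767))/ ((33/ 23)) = -44786663/ 88395216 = -0.51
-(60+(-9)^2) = -141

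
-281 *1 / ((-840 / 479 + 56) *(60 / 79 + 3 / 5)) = -53166605 / 13953408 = -3.81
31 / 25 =1.24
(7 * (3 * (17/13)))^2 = 127449/169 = 754.14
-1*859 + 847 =-12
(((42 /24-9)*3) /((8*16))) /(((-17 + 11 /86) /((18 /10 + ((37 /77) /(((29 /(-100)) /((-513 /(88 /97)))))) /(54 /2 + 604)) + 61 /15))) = 146987003329 /1985272593920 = 0.07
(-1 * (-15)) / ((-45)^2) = 1 / 135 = 0.01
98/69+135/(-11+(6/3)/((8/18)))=-17356/897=-19.35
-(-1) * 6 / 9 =2 / 3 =0.67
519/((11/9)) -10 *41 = 161/11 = 14.64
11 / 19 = 0.58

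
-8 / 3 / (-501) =8 / 1503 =0.01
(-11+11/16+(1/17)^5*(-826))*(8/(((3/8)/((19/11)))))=-17806011196/46855281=-380.02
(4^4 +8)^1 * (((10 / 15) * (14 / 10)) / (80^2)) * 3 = 231 / 2000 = 0.12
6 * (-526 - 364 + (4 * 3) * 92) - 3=1281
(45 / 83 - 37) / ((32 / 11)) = -16643 / 1328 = -12.53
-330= -330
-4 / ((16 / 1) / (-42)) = 10.50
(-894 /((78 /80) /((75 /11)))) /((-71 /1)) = 88.05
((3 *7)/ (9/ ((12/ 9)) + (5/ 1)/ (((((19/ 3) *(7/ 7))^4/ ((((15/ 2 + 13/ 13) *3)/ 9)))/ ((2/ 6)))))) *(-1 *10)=-36489880/ 1173399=-31.10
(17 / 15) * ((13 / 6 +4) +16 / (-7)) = 2771 / 630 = 4.40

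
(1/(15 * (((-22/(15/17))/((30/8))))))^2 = 225/2238016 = 0.00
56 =56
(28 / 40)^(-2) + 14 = 786 / 49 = 16.04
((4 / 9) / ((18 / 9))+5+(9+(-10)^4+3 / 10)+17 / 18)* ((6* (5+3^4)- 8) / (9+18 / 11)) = 839496416 / 1755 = 478345.54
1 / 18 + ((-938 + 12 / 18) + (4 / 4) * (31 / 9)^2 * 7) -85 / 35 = -971449 / 1134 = -856.66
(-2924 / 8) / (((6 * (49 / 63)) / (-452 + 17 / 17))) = 989043 / 28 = 35322.96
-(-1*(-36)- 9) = -27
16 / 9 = 1.78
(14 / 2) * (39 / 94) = 273 / 94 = 2.90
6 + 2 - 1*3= 5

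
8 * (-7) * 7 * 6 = -2352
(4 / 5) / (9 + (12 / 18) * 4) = 0.07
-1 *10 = -10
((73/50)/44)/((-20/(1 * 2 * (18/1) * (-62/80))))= 20367/440000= 0.05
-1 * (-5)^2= -25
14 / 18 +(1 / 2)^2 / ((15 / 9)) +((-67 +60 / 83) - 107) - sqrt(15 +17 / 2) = -2574899 / 14940 - sqrt(94) / 2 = -177.20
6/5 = 1.20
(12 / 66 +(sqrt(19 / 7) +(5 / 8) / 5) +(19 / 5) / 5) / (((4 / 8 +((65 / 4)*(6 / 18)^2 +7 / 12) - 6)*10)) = -9*sqrt(133) / 1960 - 21123 / 616000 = -0.09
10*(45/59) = 7.63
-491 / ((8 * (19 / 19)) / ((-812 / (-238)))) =-14239 / 68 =-209.40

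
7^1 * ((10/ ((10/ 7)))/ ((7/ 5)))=35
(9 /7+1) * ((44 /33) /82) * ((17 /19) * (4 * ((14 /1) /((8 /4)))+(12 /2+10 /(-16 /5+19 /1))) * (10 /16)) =0.72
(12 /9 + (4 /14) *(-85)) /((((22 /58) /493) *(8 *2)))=-3445577 /1848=-1864.49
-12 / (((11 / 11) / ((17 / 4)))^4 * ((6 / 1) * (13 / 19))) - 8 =-961.67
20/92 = 5/23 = 0.22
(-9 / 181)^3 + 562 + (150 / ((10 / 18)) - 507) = 1927165096 / 5929741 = 325.00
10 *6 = 60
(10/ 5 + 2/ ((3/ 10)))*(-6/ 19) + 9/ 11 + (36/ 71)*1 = -20947/ 14839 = -1.41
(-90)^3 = -729000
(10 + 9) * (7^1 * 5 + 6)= 779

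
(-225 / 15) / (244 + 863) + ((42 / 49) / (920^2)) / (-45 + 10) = -518421107 / 38259396000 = -0.01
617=617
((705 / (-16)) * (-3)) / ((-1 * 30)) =-4.41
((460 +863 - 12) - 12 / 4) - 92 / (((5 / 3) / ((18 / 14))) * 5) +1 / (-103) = 23320673 / 18025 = 1293.80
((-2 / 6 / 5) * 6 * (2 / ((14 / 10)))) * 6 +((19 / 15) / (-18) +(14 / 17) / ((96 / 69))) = -747223 / 257040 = -2.91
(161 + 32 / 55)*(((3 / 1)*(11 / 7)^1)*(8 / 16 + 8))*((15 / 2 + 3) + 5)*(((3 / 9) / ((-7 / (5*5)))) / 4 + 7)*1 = 2636781787 / 3920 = 672648.42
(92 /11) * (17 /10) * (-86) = -67252 /55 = -1222.76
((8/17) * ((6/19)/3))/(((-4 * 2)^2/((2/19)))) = 1/12274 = 0.00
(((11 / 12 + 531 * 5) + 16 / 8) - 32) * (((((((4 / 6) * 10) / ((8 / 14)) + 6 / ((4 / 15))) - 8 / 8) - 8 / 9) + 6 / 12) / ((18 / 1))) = 9295745 / 1944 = 4781.76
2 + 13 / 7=3.86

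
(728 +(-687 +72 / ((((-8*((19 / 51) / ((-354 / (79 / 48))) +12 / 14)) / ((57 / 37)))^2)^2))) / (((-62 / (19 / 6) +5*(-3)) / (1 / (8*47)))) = -1063281829728257287147388658352360043 / 335667936371567274172738167439866795000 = -0.00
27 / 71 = 0.38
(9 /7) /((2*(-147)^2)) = 1 /33614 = 0.00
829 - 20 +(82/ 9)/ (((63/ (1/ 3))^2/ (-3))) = 86694785/ 107163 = 809.00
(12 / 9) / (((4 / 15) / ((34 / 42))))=85 / 21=4.05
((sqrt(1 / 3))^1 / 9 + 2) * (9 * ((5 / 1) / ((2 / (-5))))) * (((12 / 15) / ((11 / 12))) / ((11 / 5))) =-10800 / 121 - 200 * sqrt(3) / 121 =-92.12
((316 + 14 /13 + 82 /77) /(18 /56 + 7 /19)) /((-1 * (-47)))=24202960 /2466607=9.81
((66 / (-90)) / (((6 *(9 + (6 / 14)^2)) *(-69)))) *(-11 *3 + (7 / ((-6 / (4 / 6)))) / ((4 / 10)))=-339031 / 50301000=-0.01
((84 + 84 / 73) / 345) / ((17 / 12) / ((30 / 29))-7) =-149184 / 3403333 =-0.04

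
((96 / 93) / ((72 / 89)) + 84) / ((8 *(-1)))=-2974 / 279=-10.66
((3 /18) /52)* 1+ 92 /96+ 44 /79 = 3119 /2054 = 1.52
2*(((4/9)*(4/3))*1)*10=320/27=11.85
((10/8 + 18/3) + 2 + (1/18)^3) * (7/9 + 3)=917099/26244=34.95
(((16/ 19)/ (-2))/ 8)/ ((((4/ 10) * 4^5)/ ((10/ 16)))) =-25/ 311296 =-0.00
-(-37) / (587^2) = 37 / 344569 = 0.00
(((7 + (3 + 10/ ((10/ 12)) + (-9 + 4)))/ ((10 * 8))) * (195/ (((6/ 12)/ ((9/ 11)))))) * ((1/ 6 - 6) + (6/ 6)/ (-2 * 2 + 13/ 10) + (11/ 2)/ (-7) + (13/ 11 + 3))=-1289977/ 6776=-190.37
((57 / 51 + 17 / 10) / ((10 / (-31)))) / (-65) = 14849 / 110500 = 0.13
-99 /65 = -1.52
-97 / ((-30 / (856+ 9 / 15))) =415451 / 150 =2769.67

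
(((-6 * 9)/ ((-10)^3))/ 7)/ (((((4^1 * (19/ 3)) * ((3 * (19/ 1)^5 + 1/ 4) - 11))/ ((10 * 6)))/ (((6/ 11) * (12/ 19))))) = 17496/ 20648407289125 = 0.00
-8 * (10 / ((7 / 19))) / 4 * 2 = -760 / 7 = -108.57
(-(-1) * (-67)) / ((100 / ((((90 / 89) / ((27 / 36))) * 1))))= -402 / 445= -0.90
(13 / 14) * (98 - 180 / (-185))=23803 / 259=91.90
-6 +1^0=-5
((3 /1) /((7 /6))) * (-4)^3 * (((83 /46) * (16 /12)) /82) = -31872 /6601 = -4.83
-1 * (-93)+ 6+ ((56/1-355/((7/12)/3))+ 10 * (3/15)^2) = -58461/35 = -1670.31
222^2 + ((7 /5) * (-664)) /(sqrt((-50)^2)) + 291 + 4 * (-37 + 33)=49540.41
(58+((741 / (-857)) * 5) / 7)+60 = 704177 / 5999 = 117.38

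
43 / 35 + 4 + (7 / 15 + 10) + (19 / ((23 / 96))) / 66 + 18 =927034 / 26565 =34.90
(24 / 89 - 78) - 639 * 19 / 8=-1135893 / 712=-1595.36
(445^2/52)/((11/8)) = 396050/143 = 2769.58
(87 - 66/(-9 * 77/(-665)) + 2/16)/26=0.92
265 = 265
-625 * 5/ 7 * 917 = -409375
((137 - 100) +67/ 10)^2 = 190969/ 100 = 1909.69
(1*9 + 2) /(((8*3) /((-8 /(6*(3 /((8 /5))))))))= -44 /135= -0.33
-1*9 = -9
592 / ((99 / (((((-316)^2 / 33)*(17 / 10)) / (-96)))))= -15702356 / 49005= -320.42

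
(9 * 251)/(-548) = -2259/548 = -4.12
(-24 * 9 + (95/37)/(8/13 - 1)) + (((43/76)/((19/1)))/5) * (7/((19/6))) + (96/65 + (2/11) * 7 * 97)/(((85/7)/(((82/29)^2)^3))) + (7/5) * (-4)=92294847902810655959003/18348707497454841650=5030.05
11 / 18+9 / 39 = 0.84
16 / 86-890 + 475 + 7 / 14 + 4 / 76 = -414.26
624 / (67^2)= 0.14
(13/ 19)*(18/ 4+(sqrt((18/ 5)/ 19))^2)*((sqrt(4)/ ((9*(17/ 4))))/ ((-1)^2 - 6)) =-5148/ 153425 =-0.03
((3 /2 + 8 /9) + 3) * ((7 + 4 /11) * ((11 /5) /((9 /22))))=1067 /5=213.40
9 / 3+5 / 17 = 56 / 17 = 3.29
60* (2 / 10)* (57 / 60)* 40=456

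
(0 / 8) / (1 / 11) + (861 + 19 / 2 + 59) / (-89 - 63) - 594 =-182435 / 304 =-600.12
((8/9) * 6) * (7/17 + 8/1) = 2288/51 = 44.86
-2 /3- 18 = -56 /3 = -18.67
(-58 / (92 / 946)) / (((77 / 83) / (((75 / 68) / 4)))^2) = -48322029375 / 917179648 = -52.69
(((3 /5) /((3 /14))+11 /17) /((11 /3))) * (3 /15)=879 /4675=0.19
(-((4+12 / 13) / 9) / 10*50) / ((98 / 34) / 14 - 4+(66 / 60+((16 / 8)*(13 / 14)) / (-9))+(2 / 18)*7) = 190400 / 147771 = 1.29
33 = 33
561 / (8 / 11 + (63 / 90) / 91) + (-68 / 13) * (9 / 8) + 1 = 20724503 / 27326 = 758.42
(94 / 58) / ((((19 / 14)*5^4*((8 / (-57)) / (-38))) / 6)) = 56259 / 18125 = 3.10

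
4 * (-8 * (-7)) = 224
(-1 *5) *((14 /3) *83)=-1936.67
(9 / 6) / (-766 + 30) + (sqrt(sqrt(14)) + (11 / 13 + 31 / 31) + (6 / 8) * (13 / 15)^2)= 14^(1 / 4) + 3455171 / 1435200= 4.34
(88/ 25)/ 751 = 88/ 18775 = 0.00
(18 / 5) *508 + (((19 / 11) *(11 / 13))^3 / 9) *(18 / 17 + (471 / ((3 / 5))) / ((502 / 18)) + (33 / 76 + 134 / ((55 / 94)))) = 2739315669221 / 1427823540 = 1918.53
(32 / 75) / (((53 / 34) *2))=544 / 3975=0.14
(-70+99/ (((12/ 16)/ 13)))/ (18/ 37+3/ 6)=121804/ 73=1668.55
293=293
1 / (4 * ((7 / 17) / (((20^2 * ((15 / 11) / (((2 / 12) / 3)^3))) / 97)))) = 148716000 / 7469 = 19911.10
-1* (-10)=10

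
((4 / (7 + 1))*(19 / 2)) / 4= 19 / 16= 1.19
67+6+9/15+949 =5113/5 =1022.60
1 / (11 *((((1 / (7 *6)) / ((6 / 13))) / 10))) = 2520 / 143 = 17.62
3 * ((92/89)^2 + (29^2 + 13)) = 20318994/7921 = 2565.21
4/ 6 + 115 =347/ 3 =115.67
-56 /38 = -1.47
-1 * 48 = -48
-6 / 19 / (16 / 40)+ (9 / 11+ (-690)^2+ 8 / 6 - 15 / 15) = 298514927 / 627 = 476100.36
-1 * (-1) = 1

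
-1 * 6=-6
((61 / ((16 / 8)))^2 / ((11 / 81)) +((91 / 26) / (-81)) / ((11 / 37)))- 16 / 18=24409795 / 3564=6848.99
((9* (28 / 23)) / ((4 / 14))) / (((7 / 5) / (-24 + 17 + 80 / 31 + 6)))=30870 / 713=43.30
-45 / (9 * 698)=-5 / 698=-0.01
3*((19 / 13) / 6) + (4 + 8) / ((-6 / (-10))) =20.73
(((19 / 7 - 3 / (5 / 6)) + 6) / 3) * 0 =0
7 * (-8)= -56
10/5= 2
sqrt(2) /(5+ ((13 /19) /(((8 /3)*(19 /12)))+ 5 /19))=722*sqrt(2) /3917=0.26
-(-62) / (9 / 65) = 4030 / 9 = 447.78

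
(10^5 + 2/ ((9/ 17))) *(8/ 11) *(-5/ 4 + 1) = -1800068/ 99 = -18182.51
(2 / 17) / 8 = 1 / 68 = 0.01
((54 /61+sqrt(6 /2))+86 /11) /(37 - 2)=sqrt(3) /35+1168 /4697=0.30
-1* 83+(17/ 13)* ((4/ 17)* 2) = -1071/ 13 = -82.38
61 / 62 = 0.98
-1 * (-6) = 6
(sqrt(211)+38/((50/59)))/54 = sqrt(211)/54+1121/1350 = 1.10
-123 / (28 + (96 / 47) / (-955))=-5520855 / 1256684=-4.39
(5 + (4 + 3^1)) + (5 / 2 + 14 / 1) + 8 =73 / 2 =36.50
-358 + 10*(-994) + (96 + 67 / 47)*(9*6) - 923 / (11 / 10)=-3037950 / 517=-5876.11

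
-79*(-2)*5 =790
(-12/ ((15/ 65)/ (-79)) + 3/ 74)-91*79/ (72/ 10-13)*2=14135715/ 2146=6587.01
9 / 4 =2.25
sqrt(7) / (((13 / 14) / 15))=210 * sqrt(7) / 13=42.74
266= 266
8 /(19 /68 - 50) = -544 /3381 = -0.16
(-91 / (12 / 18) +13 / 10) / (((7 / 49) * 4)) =-1183 / 5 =-236.60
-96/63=-32/21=-1.52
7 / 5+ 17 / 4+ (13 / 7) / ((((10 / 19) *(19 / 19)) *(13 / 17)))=1437 / 140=10.26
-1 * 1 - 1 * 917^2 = -840890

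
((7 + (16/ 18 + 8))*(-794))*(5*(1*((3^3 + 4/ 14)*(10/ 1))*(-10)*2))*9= 21686522000/ 7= 3098074571.43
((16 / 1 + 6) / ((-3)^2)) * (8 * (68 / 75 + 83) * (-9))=-1107568 / 75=-14767.57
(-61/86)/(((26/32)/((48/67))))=-23424/37453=-0.63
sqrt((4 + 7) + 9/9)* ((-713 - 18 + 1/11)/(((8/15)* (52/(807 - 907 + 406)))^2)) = -5293360125* sqrt(3)/29744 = -308242.63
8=8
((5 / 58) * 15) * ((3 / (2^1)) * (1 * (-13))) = -2925 / 116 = -25.22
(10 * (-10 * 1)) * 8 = -800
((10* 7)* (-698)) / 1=-48860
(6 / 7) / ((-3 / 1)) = -2 / 7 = -0.29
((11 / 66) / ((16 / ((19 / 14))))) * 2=19 / 672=0.03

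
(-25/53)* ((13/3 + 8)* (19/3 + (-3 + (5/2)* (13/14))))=-439375/13356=-32.90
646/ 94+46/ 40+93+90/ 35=681647/ 6580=103.59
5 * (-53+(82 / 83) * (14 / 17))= -368175 / 1411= -260.93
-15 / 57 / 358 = -0.00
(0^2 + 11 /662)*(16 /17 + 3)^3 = 1.02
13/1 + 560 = 573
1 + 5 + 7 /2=19 /2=9.50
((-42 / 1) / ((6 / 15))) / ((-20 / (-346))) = -3633 / 2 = -1816.50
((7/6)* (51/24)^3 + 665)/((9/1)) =2077271/27648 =75.13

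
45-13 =32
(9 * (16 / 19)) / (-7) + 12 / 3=388 / 133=2.92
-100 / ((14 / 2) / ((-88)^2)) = -110628.57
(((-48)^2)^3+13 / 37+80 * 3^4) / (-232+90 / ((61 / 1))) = -27604457303401 / 520294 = -53055498.05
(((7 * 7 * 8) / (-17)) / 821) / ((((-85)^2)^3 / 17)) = -392 / 309639752328125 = -0.00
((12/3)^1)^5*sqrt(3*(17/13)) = 2028.21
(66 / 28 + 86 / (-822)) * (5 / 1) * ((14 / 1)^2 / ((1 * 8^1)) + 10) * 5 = 7452575 / 3836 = 1942.80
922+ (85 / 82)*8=930.29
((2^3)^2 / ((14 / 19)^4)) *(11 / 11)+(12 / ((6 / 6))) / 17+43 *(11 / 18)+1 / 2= 89852657 / 367353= 244.59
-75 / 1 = -75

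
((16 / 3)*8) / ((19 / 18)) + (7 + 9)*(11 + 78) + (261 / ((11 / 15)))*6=752374 / 209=3599.88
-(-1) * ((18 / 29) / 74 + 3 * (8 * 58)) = 1493625 / 1073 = 1392.01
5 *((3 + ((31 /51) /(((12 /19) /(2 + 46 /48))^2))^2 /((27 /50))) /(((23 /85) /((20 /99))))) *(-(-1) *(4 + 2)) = 10035964998996729125 /1348177079107584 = 7444.10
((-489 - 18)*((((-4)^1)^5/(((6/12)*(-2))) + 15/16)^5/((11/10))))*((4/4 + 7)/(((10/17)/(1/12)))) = -3407394792509030134783127/5767168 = -590826345358593704.01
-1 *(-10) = 10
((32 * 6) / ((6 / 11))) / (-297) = -32 / 27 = -1.19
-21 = -21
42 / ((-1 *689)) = -42 / 689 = -0.06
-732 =-732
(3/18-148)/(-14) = 887/84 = 10.56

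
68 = 68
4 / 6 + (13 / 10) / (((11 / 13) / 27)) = 42.15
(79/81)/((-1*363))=-79/29403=-0.00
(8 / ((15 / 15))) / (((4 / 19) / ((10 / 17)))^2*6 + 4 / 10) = 36100 / 5273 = 6.85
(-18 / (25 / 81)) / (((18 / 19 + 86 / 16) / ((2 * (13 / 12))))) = -480168 / 24025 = -19.99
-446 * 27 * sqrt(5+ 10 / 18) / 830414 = -10035 * sqrt(2) / 415207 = -0.03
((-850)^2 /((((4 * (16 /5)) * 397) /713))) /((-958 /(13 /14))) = -8371065625 /85193024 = -98.26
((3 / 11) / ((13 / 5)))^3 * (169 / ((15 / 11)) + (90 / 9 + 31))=556650 / 2924207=0.19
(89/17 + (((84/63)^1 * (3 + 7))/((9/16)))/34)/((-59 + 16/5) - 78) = -13615/307071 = -0.04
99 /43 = 2.30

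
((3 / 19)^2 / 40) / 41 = 9 / 592040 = 0.00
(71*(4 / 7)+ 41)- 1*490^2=-1680129 / 7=-240018.43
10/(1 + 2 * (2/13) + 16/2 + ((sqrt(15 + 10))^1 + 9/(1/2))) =13/42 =0.31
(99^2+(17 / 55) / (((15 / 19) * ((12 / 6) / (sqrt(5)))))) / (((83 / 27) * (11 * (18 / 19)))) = 6137 * sqrt(5) / 1004300+50787 / 166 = 305.96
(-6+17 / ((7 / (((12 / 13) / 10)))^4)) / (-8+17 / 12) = 3085872980616 / 3385888699375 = 0.91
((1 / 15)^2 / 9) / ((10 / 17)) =17 / 20250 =0.00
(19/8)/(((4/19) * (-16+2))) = -361/448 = -0.81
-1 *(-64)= 64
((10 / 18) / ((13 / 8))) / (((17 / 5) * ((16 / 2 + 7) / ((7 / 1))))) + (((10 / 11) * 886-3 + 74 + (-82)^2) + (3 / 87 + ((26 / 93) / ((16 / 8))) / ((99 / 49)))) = 448493946665 / 59007663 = 7600.61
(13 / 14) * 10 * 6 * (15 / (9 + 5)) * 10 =29250 / 49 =596.94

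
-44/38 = -22/19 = -1.16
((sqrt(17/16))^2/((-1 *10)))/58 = -17/9280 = -0.00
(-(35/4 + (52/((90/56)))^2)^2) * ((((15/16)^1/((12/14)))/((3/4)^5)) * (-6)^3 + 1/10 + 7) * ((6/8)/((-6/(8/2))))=-6504213179875285721/11809800000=-550747106.63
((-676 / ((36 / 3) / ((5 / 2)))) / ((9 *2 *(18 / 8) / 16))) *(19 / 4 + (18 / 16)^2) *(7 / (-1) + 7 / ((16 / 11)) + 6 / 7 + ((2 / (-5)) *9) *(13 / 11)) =29070535 / 15552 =1869.25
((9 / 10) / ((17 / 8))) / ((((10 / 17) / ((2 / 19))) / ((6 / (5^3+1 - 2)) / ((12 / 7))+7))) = 15687 / 29450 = 0.53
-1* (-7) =7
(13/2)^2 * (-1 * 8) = -338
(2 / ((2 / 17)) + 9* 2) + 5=40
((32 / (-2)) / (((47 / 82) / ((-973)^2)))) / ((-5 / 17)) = 21115843616 / 235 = 89854653.69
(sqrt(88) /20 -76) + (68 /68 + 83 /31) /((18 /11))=-73.28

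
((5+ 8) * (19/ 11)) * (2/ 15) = 494/ 165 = 2.99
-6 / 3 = -2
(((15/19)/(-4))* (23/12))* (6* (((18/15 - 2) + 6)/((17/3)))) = -2691/1292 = -2.08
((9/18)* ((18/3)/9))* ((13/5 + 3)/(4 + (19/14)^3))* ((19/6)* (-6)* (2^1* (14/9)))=-40874624/2407725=-16.98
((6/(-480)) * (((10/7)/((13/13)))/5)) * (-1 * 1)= 1/280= 0.00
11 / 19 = 0.58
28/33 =0.85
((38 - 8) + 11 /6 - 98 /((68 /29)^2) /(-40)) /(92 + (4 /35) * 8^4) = 0.06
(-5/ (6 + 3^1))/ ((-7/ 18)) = 10/ 7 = 1.43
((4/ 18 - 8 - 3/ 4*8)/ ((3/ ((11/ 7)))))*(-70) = 13640/ 27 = 505.19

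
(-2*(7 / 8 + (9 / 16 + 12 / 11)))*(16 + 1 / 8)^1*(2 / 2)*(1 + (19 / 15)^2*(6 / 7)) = -4772269 / 24640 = -193.68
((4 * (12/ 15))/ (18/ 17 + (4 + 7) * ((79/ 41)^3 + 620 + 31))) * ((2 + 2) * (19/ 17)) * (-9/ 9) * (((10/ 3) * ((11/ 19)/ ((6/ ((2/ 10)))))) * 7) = -42455336/ 47720669895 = -0.00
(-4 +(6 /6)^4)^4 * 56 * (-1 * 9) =-40824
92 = 92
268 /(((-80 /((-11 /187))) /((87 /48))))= 1943 /5440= 0.36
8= 8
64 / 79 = 0.81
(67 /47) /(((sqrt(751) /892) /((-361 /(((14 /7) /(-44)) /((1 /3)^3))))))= 13648.60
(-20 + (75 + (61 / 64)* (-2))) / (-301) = -1699 / 9632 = -0.18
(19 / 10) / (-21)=-19 / 210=-0.09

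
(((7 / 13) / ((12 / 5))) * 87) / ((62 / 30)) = 15225 / 1612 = 9.44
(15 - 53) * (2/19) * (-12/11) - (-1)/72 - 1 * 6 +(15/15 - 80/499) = -0.78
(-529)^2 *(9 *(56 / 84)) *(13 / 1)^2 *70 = 19863114180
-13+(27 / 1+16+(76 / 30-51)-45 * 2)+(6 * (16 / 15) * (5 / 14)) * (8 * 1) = -9469 / 105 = -90.18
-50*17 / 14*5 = -2125 / 7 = -303.57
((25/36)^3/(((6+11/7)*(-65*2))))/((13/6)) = -21875/139299264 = -0.00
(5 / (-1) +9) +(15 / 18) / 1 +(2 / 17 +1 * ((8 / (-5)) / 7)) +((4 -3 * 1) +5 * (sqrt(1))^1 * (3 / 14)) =12127 / 1785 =6.79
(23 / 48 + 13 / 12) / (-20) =-5 / 64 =-0.08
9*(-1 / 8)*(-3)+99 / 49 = 2115 / 392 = 5.40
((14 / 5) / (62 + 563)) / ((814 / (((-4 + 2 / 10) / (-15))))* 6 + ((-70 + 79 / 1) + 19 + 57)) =266 / 1149734375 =0.00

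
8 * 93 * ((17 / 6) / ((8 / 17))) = 8959 / 2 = 4479.50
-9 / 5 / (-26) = 9 / 130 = 0.07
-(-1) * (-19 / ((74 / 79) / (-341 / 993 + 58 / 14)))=-19820705 / 257187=-77.07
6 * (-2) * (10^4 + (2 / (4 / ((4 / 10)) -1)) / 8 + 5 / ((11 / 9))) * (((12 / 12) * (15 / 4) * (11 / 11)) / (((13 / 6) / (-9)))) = 534820185 / 286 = 1870000.65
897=897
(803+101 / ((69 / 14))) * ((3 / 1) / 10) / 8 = 56821 / 1840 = 30.88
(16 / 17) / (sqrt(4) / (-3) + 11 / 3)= 16 / 51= 0.31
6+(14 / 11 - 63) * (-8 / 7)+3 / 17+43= 22388 / 187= 119.72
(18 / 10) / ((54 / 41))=41 / 30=1.37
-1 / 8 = -0.12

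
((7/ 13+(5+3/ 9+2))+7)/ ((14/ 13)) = 290/ 21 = 13.81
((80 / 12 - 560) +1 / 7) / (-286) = 11617 / 6006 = 1.93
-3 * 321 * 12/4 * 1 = -2889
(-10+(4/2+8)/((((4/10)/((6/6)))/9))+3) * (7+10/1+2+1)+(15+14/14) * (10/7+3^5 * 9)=275624/7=39374.86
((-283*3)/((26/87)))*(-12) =443178/13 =34090.62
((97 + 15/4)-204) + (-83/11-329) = -19351/44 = -439.80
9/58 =0.16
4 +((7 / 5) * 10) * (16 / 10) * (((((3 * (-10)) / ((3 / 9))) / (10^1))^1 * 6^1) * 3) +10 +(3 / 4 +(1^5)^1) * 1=-72261 / 20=-3613.05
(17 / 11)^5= 8.82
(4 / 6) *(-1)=-2 / 3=-0.67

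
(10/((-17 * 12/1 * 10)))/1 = -1/204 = -0.00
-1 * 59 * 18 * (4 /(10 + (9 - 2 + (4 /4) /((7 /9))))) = -3717 /16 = -232.31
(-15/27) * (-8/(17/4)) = 160/153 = 1.05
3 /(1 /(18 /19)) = 54 /19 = 2.84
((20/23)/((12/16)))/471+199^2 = 1286992979/32499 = 39601.00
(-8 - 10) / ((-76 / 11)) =99 / 38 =2.61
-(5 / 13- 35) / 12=75 / 26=2.88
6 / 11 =0.55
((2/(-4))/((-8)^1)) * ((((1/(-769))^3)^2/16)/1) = 1/52941714797869793536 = 0.00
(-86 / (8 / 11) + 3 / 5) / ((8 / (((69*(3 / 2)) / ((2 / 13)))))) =-9893.63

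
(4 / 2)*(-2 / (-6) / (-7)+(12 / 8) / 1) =2.90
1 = 1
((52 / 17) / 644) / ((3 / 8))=0.01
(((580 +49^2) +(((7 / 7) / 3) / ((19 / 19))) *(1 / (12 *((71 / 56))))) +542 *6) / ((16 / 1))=3982901 / 10224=389.56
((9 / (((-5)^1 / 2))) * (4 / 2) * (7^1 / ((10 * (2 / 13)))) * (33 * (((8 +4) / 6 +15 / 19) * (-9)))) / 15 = 4297293 / 2375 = 1809.39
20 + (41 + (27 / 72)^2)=3913 / 64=61.14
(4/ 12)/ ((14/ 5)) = 5/ 42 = 0.12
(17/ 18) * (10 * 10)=850/ 9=94.44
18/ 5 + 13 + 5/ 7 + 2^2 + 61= 2881/ 35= 82.31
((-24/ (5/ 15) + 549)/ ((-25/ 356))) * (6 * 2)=-81509.76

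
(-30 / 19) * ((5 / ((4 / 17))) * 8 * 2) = -10200 / 19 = -536.84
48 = 48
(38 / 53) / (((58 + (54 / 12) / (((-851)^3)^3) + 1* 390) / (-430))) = -7649764907442254277567576834680 / 11116035371010335713988038210211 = -0.69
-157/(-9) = 157/9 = 17.44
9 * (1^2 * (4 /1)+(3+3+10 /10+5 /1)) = 144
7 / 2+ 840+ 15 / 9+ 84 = 5575 / 6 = 929.17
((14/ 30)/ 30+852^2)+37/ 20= 725905.87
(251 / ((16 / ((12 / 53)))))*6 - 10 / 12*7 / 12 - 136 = -439507 / 3816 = -115.17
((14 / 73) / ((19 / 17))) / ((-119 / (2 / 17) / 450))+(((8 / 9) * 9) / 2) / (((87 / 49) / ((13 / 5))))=59296292 / 10256865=5.78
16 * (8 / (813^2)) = 0.00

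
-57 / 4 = -14.25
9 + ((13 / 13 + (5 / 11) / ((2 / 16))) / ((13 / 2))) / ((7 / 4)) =9417 / 1001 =9.41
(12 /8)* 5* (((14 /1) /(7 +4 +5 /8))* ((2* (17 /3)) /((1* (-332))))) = -2380 /7719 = -0.31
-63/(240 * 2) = -21/160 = -0.13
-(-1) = 1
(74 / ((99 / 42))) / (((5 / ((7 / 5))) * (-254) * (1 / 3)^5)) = -293706 / 34925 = -8.41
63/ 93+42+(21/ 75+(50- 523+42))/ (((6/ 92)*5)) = -14859043/ 11625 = -1278.20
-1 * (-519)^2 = -269361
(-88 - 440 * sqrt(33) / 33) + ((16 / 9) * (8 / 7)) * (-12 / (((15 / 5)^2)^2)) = -150200 / 1701 - 40 * sqrt(33) / 3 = -164.90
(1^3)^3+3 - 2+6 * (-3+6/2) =2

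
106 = 106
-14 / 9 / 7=-0.22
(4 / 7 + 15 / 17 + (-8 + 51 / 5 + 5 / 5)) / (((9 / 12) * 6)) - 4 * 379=-2704214 / 1785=-1514.97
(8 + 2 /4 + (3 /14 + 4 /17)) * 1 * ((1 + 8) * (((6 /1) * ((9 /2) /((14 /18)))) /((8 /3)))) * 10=10485.39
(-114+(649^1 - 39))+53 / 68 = 33781 / 68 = 496.78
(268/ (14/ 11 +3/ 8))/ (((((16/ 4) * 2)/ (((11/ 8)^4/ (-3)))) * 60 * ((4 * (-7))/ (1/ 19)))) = 10790417/ 14218444800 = 0.00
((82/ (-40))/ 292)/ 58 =-41/ 338720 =-0.00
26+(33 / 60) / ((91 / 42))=3413 / 130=26.25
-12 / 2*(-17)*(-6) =-612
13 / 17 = 0.76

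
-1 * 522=-522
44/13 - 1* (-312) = 315.38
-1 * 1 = -1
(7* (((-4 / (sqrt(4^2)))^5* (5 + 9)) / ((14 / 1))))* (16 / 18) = -56 / 9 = -6.22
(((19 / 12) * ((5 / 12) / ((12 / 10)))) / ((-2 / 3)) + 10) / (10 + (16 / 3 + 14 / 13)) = 13741 / 24576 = 0.56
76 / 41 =1.85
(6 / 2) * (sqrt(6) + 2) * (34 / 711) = 68 / 237 + 34 * sqrt(6) / 237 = 0.64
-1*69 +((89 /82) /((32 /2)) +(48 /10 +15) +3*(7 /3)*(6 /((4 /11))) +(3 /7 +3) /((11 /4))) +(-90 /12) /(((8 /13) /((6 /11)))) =30795581 /505120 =60.97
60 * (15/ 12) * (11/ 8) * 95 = 78375/ 8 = 9796.88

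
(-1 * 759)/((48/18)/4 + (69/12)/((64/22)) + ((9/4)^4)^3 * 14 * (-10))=415236096/1289350785695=0.00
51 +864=915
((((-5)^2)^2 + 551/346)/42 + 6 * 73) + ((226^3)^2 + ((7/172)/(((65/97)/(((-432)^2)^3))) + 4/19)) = 528002468248170.25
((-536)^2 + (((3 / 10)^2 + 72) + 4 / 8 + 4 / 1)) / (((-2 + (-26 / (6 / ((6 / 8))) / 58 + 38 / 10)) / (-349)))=-34217623334 / 595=-57508610.65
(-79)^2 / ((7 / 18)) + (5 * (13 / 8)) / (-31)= 27859369 / 1736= 16048.02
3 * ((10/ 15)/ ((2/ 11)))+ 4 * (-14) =-45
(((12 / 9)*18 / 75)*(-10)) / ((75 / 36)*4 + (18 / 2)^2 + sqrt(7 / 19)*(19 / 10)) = -257280 / 7181203 + 288*sqrt(133) / 7181203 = -0.04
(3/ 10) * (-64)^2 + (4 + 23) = 1255.80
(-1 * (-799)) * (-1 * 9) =-7191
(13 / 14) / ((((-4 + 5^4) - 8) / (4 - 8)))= -26 / 4291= -0.01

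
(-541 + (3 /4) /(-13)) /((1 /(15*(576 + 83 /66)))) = -5359576825 /1144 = -4684944.78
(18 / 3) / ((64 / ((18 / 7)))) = 27 / 112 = 0.24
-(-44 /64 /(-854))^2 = -121 /186704896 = -0.00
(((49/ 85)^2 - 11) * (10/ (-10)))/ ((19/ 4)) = 308296/ 137275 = 2.25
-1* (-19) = 19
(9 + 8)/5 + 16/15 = 67/15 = 4.47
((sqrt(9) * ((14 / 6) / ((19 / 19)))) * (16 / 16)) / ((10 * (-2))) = -7 / 20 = -0.35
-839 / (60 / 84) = -5873 / 5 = -1174.60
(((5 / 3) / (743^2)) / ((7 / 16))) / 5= 0.00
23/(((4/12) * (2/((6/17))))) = 207/17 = 12.18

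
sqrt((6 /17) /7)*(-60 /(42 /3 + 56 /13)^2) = -2535*sqrt(714) /1685159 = -0.04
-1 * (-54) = 54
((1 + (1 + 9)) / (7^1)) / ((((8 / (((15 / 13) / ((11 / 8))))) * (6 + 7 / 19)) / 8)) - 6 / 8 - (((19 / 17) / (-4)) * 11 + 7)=-1673229 / 374374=-4.47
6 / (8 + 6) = 3 / 7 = 0.43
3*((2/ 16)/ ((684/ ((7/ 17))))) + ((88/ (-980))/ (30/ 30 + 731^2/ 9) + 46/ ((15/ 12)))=74696865432163/ 2029793757600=36.80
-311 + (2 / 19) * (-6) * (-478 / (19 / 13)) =-37703 / 361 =-104.44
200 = 200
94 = 94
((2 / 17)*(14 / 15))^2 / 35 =112 / 325125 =0.00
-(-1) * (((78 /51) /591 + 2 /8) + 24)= 974663 /40188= 24.25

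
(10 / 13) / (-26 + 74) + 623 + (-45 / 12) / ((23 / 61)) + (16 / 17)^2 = 1273261633 / 2073864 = 613.96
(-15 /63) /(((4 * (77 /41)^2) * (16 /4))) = -8405 /1992144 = -0.00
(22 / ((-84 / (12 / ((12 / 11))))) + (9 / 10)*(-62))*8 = -49292 / 105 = -469.45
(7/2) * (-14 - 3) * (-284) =16898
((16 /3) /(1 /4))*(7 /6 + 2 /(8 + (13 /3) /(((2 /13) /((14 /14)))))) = 50912 /1953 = 26.07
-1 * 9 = -9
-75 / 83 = -0.90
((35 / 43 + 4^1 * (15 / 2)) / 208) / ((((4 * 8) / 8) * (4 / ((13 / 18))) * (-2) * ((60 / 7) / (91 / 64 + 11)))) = -491575 / 101449728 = -0.00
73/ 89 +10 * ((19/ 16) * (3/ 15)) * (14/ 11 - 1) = 11497/ 7832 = 1.47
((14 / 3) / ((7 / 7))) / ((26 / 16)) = 112 / 39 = 2.87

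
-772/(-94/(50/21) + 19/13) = 62725/3089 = 20.31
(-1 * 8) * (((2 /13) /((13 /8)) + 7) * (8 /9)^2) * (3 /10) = -306944 /22815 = -13.45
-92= -92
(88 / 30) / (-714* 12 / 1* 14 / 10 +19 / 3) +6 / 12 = 179745 / 359666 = 0.50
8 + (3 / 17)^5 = 8.00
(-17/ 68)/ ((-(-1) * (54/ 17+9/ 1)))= -17/ 828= -0.02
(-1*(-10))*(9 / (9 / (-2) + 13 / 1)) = 10.59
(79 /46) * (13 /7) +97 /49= 11651 /2254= 5.17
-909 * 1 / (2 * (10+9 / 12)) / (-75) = 606 / 1075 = 0.56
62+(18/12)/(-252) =10415/168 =61.99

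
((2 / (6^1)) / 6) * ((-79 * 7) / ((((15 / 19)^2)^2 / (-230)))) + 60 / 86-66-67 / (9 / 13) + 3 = 70651434857 / 3918375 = 18030.80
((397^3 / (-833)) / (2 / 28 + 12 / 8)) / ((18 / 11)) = -62570773 / 2142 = -29211.38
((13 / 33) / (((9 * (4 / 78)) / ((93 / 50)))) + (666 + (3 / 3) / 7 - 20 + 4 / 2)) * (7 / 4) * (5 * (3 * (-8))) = -15008773 / 110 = -136443.39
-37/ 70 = -0.53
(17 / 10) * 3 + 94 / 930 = 4837 / 930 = 5.20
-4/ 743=-0.01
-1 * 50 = -50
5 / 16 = 0.31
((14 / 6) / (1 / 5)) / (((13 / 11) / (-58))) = -22330 / 39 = -572.56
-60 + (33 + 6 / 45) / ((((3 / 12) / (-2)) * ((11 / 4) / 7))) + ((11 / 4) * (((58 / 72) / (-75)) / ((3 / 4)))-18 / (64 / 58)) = -267680291 / 356400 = -751.07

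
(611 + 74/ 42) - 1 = 12847/ 21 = 611.76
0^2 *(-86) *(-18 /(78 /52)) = 0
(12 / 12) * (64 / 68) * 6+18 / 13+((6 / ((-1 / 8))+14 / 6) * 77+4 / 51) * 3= -2329723 / 221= -10541.73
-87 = -87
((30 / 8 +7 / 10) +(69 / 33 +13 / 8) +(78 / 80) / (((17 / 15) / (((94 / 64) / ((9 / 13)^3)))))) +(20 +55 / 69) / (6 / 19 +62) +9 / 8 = 221629647667 / 16499324160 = 13.43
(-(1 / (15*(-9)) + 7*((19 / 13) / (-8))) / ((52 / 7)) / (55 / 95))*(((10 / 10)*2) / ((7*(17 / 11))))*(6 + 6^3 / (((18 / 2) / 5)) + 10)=343121 / 45630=7.52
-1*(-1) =1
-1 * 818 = -818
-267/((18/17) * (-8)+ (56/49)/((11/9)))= 116501/3288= 35.43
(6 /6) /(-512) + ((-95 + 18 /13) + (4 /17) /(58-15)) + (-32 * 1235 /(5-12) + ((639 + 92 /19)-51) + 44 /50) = 99426578836061 /16177907200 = 6145.82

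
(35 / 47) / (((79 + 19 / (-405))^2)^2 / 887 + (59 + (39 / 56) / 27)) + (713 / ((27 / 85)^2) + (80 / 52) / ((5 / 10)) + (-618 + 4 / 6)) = 168478267219311411988690215869 / 26111875774109588220199689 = 6452.17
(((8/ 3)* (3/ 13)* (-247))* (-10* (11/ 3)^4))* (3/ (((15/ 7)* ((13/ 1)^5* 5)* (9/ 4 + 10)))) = 17803456/ 1052615655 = 0.02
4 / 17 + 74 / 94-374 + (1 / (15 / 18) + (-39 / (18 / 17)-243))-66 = -17201131 / 23970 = -717.61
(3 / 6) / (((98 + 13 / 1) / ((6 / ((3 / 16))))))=16 / 111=0.14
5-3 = 2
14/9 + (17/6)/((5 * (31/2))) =2221/1395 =1.59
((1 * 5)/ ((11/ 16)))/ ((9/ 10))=800/ 99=8.08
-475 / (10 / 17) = -1615 / 2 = -807.50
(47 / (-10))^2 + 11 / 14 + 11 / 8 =33951 / 1400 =24.25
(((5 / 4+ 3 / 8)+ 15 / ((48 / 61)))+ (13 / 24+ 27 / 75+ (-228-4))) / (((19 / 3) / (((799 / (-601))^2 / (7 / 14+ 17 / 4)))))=-161191783693 / 13039356100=-12.36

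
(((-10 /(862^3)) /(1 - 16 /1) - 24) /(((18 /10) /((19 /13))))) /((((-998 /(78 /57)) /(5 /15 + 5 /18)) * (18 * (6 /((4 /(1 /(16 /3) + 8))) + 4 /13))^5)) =0.00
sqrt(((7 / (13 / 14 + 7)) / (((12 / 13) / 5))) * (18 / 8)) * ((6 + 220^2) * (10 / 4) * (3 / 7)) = 363045 * sqrt(4810) / 148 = 170126.23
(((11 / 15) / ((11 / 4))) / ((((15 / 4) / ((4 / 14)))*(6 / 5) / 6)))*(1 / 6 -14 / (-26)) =176 / 2457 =0.07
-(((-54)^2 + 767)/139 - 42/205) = -749177/28495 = -26.29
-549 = -549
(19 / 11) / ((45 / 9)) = 19 / 55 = 0.35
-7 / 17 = -0.41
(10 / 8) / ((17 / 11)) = 0.81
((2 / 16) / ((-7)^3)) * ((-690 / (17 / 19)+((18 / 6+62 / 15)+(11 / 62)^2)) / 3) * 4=748899509 / 2017292760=0.37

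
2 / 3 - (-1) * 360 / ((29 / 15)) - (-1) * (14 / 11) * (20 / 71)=12721858 / 67947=187.23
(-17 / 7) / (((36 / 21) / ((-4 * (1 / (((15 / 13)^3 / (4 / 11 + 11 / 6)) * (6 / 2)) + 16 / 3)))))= 13200721 / 400950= 32.92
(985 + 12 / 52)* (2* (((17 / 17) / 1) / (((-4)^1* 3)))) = -6404 / 39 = -164.21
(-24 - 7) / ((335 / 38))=-1178 / 335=-3.52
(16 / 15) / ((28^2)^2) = 1 / 576240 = 0.00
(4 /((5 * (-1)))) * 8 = -32 /5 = -6.40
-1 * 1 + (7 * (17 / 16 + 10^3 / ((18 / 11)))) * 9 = 617055 / 16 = 38565.94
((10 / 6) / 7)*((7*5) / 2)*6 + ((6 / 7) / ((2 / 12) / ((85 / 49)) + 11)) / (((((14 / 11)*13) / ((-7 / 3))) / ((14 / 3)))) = 1835435 / 73567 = 24.95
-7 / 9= -0.78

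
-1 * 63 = -63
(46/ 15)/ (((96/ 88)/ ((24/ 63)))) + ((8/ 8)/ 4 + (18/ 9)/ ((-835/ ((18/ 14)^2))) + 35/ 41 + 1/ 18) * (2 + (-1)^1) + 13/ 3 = 1188392971/ 181171620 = 6.56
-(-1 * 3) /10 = 3 /10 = 0.30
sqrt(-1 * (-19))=sqrt(19)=4.36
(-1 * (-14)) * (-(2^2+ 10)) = -196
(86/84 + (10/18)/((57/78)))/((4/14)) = 4271/684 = 6.24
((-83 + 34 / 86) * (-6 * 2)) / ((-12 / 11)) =-39072 / 43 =-908.65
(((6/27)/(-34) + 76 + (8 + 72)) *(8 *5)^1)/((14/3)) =477340/357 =1337.09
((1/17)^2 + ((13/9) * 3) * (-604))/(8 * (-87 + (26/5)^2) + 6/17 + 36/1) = 56730625/9609114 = 5.90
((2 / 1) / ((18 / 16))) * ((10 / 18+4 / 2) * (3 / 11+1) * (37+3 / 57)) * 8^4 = 1350565888 / 1539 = 877560.68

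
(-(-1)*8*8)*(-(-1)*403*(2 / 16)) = 3224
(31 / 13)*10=310 / 13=23.85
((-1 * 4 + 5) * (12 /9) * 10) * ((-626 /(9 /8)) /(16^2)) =-1565 /54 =-28.98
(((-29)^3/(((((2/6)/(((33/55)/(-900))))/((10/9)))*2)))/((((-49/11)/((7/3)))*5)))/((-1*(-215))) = -268279/20317500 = -0.01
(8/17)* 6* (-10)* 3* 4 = -5760/17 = -338.82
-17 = -17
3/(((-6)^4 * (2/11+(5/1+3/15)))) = 55/127872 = 0.00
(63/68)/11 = 63/748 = 0.08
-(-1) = 1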